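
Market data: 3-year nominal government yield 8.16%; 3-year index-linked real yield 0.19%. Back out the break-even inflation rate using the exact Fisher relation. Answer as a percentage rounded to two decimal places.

7.95%

(1 + π) = (1 + i)/(1 + r) = 1.08160 / 1.00190 = 1.079549
Break-even inflation = 1.079549 − 1 → 7.95%.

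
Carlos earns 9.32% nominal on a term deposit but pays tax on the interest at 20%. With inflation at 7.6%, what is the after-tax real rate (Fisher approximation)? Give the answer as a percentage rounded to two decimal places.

After-tax nominal return = 9.32% × (1 − 0.2) = 7.4560%.
r ≈ 7.4560% − 7.6% → -0.14%.

-0.14%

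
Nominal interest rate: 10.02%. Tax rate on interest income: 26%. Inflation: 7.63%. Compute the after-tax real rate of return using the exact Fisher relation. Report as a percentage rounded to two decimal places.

-0.20%

After-tax nominal return = 10.02% × (1 − 0.26) = 7.4148%.
1 + r = 1.074148 / 1.07630 = 0.998001
After-tax real rate = 0.998001 − 1 → -0.20%.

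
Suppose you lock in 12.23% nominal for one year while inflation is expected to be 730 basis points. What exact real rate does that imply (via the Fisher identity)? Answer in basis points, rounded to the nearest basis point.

By the Fisher identity, 1 + r = (1 + i)/(1 + π).
1 + r = 1.12230 / 1.07300 = 1.045946
r = 1.045946 − 1 = 4.5946%, i.e. 459 basis points.

459 basis points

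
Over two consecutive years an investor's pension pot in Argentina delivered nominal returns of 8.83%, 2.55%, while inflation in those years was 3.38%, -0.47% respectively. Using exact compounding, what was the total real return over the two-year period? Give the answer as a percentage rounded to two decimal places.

8.47%

Nominal growth factor = 1.0883 × 1.0255 = 1.116052
Price-level growth factor = 1.0338 × 0.9953 = 1.028941
Real growth factor = 1.116052 / 1.028941 = 1.084660
Total real return = 1.084660 − 1 → 8.47%.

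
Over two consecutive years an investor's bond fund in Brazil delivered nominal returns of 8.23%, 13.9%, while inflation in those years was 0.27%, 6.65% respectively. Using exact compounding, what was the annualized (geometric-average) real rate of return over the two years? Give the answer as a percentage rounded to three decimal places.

Nominal growth factor = 1.0823 × 1.1390 = 1.23273970
Price-level growth factor = 1.0027 × 1.0665 = 1.06937955
Real growth factor = 1.23273970 / 1.06937955 = 1.15276162
Annualized real rate = 1.15276162^(1/2) − 1 = 7.3667% → 7.367%.

7.367%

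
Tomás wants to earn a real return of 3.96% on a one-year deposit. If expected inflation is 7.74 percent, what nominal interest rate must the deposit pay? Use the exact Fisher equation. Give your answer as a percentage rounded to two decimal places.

(1 + i) = (1 + r)(1 + π) = 1.03960 × 1.07740 = 1.12006504
i = 1.12006504 − 1, so the required nominal rate is 12.01%.

12.01%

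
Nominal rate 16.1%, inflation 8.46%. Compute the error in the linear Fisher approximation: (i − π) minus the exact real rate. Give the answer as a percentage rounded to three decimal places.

Approximate: r ≈ 16.100% − 8.460% = 7.6400%
Exact: (1 + 0.1610)/(1 + 0.0846) − 1 = 7.0441%
Error = 7.6400% − 7.0441% = 0.5959% → 0.596%.

0.596%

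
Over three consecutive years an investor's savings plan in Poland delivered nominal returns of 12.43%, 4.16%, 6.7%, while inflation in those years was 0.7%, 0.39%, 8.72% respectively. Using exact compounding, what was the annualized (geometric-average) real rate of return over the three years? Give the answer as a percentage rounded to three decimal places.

Nominal growth factor = 1.1243 × 1.0416 × 1.0670 = 1.24953263
Price-level growth factor = 1.0070 × 1.0039 × 1.0872 = 1.09908016
Real growth factor = 1.24953263 / 1.09908016 = 1.13688944
Annualized real rate = 1.13688944^(1/3) − 1 = 4.3693% → 4.369%.

4.369%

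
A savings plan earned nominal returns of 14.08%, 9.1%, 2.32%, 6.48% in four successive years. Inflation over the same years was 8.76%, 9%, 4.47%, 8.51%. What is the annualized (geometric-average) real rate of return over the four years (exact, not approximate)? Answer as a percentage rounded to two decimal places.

0.23%

Compound the nominal returns: 1.1408 × 1.0910 × 1.0232 × 1.0648 = 1.35600983.
Compound inflation: 1.0876 × 1.0900 × 1.0447 × 1.0851 = 1.34386937.
Deflate: 1.35600983 / 1.34386937 = 1.00903396.
Annualized real rate = 1.00903396^(1/4) − 1 = 0.2251% → 0.23%.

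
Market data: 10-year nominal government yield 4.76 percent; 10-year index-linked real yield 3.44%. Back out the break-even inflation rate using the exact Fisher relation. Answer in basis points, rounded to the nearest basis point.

128 basis points

(1 + π) = (1 + i)/(1 + r) = 1.04760 / 1.03440 = 1.012761
Break-even inflation = 1.012761 − 1 → 128 basis points.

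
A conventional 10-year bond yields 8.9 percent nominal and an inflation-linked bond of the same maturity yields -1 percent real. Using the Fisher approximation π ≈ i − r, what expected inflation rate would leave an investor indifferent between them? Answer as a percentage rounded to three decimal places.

9.900%

π ≈ i − r = 8.9% − (-1%) → 9.900%.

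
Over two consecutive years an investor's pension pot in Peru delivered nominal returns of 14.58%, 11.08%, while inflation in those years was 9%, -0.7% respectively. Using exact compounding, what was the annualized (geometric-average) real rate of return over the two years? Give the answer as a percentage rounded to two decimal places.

8.44%

Compound the nominal returns: 1.1458 × 1.1108 = 1.27275464.
Compound inflation: 1.0900 × 0.9930 = 1.08237000.
Deflate: 1.27275464 / 1.08237000 = 1.17589608.
Annualized real rate = 1.17589608^(1/2) − 1 = 8.4387% → 8.44%.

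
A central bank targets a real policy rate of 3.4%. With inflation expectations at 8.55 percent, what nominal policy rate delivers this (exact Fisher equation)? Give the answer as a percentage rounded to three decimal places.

12.241%

(1 + i) = (1 + r)(1 + π) = 1.03400 × 1.08550 = 1.122407
i = 1.122407 − 1, so the required nominal rate is 12.241%.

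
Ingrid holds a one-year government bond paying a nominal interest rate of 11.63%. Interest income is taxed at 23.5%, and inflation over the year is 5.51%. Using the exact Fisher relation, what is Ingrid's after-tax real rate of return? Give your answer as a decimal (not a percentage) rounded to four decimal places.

After-tax nominal return = 11.63% × (1 − 0.235) = 8.89695%.
1 + r = 1.0889695 / 1.05510 = 1.032101
After-tax real rate = 1.032101 − 1 → 0.0321.

0.0321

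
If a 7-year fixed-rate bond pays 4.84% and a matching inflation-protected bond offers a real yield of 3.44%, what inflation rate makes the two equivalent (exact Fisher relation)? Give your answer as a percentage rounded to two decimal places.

(1 + π) = (1 + i)/(1 + r) = 1.04840 / 1.03440 = 1.013534
Break-even inflation = 1.013534 − 1 → 1.35%.

1.35%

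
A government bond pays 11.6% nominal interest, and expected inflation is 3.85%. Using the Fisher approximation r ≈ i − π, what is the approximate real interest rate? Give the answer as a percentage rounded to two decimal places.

7.75%

r ≈ i − π = 11.6% − 3.85% = 7.75%.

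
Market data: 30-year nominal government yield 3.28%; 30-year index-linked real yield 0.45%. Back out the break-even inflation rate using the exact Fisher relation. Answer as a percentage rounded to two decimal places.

2.82%

(1 + π) = (1 + i)/(1 + r) = 1.03280 / 1.00450 = 1.028173
Break-even inflation = 1.028173 − 1 → 2.82%.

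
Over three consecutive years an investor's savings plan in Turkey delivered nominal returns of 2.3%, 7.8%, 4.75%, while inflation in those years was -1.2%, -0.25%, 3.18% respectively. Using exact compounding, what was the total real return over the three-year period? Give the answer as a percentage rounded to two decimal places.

Nominal growth factor = 1.0230 × 1.0780 × 1.0475 = 1.155177
Price-level growth factor = 0.9880 × 0.9975 × 1.0318 = 1.016870
Real growth factor = 1.155177 / 1.016870 = 1.136012
Total real return = 1.136012 − 1 → 13.60%.

13.60%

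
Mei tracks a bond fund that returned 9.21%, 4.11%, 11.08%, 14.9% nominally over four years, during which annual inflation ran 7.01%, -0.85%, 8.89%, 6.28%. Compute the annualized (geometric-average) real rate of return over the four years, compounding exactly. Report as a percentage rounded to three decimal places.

4.265%

Nominal growth factor = 1.0921 × 1.0411 × 1.1108 × 1.1490 = 1.45114481
Price-level growth factor = 1.0701 × 0.9915 × 1.0889 × 1.0628 = 1.22788198
Real growth factor = 1.45114481 / 1.22788198 = 1.18182760
Annualized real rate = 1.18182760^(1/4) − 1 = 4.2650% → 4.265%.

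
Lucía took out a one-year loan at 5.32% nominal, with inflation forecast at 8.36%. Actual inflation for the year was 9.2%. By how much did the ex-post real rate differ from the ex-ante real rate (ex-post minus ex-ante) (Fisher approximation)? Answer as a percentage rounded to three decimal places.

Ex-ante: 5.32% − 8.36% = -3.040%
Ex-post: 5.32% − 9.2% = -3.880%
Difference (ex-post − ex-ante) = -0.8400% → -0.840%.

-0.840%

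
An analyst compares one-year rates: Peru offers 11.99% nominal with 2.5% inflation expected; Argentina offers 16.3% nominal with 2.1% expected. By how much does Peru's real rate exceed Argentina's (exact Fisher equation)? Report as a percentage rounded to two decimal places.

-4.65%

Peru: (1 + 0.1199)/(1 + 0.0250) − 1 = 9.2585%
Argentina: (1 + 0.1630)/(1 + 0.0210) − 1 = 13.9079%
Differential = 9.2585% − 13.9079% = -4.6494% → -4.65%.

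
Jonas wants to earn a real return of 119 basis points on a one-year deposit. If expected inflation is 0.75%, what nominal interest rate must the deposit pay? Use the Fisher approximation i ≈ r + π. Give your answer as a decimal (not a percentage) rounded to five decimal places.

0.01940

i ≈ r + π = 1.19% + 0.75% = 0.01940.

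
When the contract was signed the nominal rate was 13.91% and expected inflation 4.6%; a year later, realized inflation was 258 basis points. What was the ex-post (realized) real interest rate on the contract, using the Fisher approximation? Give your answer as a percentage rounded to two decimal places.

11.33%

Ex-post: 13.91% − 2.58% = 11.330%
So the realized real rate is 11.33%.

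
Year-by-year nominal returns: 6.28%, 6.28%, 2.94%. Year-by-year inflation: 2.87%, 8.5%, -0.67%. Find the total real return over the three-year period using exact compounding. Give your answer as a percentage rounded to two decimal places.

4.88%

Nominal growth factor = 1.0628 × 1.0628 × 1.0294 = 1.162752
Price-level growth factor = 1.0287 × 1.0850 × 0.9933 = 1.108661
Real growth factor = 1.162752 / 1.108661 = 1.048790
Total real return = 1.048790 − 1 → 4.88%.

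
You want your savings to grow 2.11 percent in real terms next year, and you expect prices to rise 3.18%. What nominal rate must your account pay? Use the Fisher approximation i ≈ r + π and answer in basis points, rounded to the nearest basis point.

529 basis points

i ≈ r + π = 2.11% + 3.18% = 529 basis points.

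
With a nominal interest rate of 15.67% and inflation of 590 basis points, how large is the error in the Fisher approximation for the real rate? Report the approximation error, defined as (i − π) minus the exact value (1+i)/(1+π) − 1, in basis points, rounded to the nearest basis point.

Approximate: r ≈ 15.670% − 5.900% = 9.7700%
Exact: (1 + 0.1567)/(1 + 0.0590) − 1 = 9.2257%
Error = 9.7700% − 9.2257% = 0.5443% → 54 basis points.

54 basis points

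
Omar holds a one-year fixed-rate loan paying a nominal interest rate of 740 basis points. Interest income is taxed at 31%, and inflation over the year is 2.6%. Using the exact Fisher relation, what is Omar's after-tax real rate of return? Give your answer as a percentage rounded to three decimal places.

After-tax nominal return = 7.4% × (1 − 0.31) = 5.1060%.
1 + r = 1.05106 / 1.02600 = 1.02442495
After-tax real rate = 1.02442495 − 1 → 2.442%.

2.442%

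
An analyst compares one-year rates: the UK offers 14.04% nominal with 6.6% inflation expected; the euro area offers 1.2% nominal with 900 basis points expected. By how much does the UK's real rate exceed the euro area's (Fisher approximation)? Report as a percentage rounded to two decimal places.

15.24%

The UK: 14.04% − 6.6% = 7.440%
The euro area: 1.2% − 9% = -7.800%
Differential = 15.240% → 15.24%.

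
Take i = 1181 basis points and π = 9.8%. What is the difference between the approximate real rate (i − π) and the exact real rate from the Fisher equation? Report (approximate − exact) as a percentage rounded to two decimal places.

0.18%

Approximate: r ≈ 11.810% − 9.800% = 2.0100%
Exact: (1 + 0.1181)/(1 + 0.0980) − 1 = 1.8306%
Error = 2.0100% − 1.8306% = 0.1794% → 0.18%.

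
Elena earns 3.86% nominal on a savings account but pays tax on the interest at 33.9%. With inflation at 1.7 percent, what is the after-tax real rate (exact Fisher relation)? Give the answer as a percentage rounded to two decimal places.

After-tax nominal return = 3.86% × (1 − 0.339) = 2.55146%.
1 + r = 1.0255146 / 1.01700 = 1.008372
After-tax real rate = 1.008372 − 1 → 0.84%.

0.84%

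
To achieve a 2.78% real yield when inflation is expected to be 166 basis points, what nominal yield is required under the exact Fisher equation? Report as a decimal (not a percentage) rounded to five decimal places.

(1 + i) = (1 + r)(1 + π) = 1.02780 × 1.01660 = 1.04486148
i = 1.04486148 − 1, so the required nominal rate is 0.04486.

0.04486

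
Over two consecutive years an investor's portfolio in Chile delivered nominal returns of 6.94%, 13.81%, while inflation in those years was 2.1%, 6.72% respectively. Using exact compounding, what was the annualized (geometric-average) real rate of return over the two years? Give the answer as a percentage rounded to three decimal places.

Compound the nominal returns: 1.0694 × 1.1381 = 1.21708414.
Compound inflation: 1.0210 × 1.0672 = 1.08961120.
Deflate: 1.21708414 / 1.08961120 = 1.11698938.
Annualized real rate = 1.11698938^(1/2) − 1 = 5.6877% → 5.688%.

5.688%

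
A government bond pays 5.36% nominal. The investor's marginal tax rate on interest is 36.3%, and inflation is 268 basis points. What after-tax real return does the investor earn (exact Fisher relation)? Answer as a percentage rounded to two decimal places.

0.72%

After-tax nominal return = 5.36% × (1 − 0.363) = 3.41432%.
1 + r = 1.0341432 / 1.02680 = 1.007152
After-tax real rate = 1.007152 − 1 → 0.72%.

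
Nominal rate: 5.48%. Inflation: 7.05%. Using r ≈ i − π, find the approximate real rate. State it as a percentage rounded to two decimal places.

-1.57%

r ≈ i − π = 5.48% − 7.05% = -1.57%.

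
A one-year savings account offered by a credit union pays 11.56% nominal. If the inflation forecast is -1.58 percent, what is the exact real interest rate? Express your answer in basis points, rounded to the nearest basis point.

1 + r = 1.11560 / 0.98420 = 1.133509
r = 1.133509 − 1 = 13.3509%, i.e. 1335 basis points.

1335 basis points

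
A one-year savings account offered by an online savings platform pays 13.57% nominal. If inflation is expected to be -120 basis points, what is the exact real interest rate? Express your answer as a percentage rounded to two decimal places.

14.95%

1 + r = 1.13570 / 0.98800 = 1.149494
r = 1.149494 − 1 = 14.9494%, i.e. 14.95%.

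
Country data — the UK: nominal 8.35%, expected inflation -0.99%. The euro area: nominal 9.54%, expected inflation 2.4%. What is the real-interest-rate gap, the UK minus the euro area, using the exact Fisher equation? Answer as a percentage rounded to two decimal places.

2.46%

The UK: (1 + 0.0835)/(1 − 0.0099) − 1 = 9.4334%
The euro area: (1 + 0.0954)/(1 + 0.0240) − 1 = 6.9727%
Differential = 9.4334% − 6.9727% = 2.4607% → 2.46%.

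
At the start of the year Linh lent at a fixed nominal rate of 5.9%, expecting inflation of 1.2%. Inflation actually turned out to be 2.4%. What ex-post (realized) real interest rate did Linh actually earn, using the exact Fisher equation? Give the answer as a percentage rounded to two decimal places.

3.42%

Ex-post: (1 + 0.0590)/(1 + 0.0240) − 1 = 3.4180%
So the realized real rate is 3.42%.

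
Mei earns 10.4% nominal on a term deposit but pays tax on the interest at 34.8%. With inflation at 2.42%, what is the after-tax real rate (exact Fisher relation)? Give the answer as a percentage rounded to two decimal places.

4.26%

After-tax nominal return = 10.4% × (1 − 0.348) = 6.7808%.
1 + r = 1.067808 / 1.02420 = 1.042578
After-tax real rate = 1.042578 − 1 → 4.26%.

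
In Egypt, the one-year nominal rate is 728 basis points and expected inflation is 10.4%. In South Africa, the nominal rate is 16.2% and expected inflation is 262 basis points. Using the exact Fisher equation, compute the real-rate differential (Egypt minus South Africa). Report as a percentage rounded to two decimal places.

Egypt: (1 + 0.0728)/(1 + 0.1040) − 1 = -2.8261%
South Africa: (1 + 0.1620)/(1 + 0.0262) − 1 = 13.2333%
Differential = -2.8261% − 13.2333% = -16.0594% → -16.06%.

-16.06%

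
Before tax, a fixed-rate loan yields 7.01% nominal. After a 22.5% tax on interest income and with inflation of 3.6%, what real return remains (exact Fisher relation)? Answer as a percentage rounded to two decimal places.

1.77%

After-tax nominal return = 7.01% × (1 − 0.225) = 5.43275%.
1 + r = 1.0543275 / 1.03600 = 1.017691
After-tax real rate = 1.017691 − 1 → 1.77%.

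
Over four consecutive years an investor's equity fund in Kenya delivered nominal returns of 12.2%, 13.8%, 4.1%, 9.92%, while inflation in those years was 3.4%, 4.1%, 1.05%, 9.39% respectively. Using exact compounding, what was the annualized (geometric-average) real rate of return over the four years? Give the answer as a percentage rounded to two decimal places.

Nominal growth factor = 1.1220 × 1.1380 × 1.0410 × 1.0992 = 1.46104155
Price-level growth factor = 1.0340 × 1.0410 × 1.0105 × 1.0939 = 1.18983080
Real growth factor = 1.46104155 / 1.18983080 = 1.22794060
Annualized real rate = 1.22794060^(1/4) − 1 = 5.2675% → 5.27%.

5.27%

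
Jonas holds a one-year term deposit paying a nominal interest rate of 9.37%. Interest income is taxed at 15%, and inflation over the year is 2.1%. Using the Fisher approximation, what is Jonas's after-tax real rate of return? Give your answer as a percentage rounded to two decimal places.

5.86%

After-tax nominal return = 9.37% × (1 − 0.15) = 7.9645%.
r ≈ 7.9645% − 2.1% → 5.86%.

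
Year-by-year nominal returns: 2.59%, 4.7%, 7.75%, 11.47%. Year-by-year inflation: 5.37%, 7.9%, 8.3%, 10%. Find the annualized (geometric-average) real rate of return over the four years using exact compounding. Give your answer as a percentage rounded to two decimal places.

-1.21%

Compound the nominal returns: 1.0259 × 1.0470 × 1.0775 × 1.1147 = 1.29011074.
Compound inflation: 1.0537 × 1.0790 × 1.0830 × 1.1000 = 1.35443936.
Deflate: 1.29011074 / 1.35443936 = 0.95250535.
Annualized real rate = 0.95250535^(1/4) − 1 = -1.2091% → -1.21%.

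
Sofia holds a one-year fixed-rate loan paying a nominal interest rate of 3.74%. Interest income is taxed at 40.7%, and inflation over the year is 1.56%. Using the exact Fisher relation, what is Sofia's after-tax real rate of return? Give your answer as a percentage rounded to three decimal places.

0.648%

After-tax nominal return = 3.74% × (1 − 0.407) = 2.21782%.
1 + r = 1.0221782 / 1.01560 = 1.006477
After-tax real rate = 1.006477 − 1 → 0.648%.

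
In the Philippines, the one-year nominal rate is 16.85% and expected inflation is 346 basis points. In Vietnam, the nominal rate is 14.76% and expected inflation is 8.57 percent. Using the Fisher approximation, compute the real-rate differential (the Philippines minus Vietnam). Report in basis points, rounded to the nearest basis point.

720 basis points

The Philippines: 16.85% − 3.46% = 13.390%
Vietnam: 14.76% − 8.57% = 6.190%
Differential = 7.200% → 720 basis points.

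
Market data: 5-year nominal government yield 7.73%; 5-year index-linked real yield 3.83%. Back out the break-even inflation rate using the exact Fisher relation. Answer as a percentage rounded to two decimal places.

3.76%

(1 + π) = (1 + i)/(1 + r) = 1.07730 / 1.03830 = 1.037561
Break-even inflation = 1.037561 − 1 → 3.76%.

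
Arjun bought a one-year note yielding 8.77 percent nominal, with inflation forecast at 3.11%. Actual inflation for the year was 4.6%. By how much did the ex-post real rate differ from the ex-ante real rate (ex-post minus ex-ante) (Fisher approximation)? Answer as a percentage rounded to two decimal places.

Ex-ante: 8.77% − 3.11% = 5.660%
Ex-post: 8.77% − 4.6% = 4.170%
Difference (ex-post − ex-ante) = -1.4900% → -1.49%.

-1.49%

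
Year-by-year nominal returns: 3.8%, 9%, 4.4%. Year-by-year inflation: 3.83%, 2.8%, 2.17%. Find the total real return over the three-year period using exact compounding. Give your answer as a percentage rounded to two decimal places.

Nominal growth factor = 1.0380 × 1.0900 × 1.0440 = 1.181202
Price-level growth factor = 1.0383 × 1.0280 × 1.0217 = 1.090534
Real growth factor = 1.181202 / 1.090534 = 1.083141
Total real return = 1.083141 − 1 → 8.31%.

8.31%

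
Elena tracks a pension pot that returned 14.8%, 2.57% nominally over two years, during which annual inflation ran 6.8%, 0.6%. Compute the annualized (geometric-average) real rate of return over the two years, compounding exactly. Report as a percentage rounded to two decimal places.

Compound the nominal returns: 1.1480 × 1.0257 = 1.17750360.
Compound inflation: 1.0680 × 1.0060 = 1.07440800.
Deflate: 1.17750360 / 1.07440800 = 1.09595573.
Annualized real rate = 1.09595573^(1/2) − 1 = 4.6879% → 4.69%.

4.69%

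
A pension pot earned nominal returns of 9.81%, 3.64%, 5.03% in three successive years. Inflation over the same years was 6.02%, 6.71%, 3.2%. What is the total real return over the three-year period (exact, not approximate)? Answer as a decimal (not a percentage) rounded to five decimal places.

Nominal growth factor = 1.0981 × 1.0364 × 1.0503 = 1.195316
Price-level growth factor = 1.0602 × 1.0671 × 1.0320 = 1.167542
Real growth factor = 1.195316 / 1.167542 = 1.023788
Total real return = 1.023788 − 1 → 0.02379.

0.02379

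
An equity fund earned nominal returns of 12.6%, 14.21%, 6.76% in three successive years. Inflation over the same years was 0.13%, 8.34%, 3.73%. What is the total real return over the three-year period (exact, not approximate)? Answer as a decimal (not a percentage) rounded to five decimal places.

Compound the nominal returns: 1.1260 × 1.1421 × 1.0676 = 1.37293851.
Compound inflation: 1.0013 × 1.0834 × 1.0373 = 1.12527177.
Deflate: 1.37293851 / 1.12527177 = 1.22009504.
Total real return = 1.22009504 − 1 → 0.22010.

0.22010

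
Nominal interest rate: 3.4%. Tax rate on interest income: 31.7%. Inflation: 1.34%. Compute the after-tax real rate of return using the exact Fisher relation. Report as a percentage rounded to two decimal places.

0.97%

After-tax nominal return = 3.4% × (1 − 0.317) = 2.3222%.
1 + r = 1.023222 / 1.01340 = 1.009692
After-tax real rate = 1.009692 − 1 → 0.97%.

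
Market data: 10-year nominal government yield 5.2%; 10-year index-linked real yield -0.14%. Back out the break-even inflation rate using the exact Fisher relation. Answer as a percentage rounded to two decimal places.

(1 + π) = (1 + i)/(1 + r) = 1.05200 / 0.99860 = 1.053475
Break-even inflation = 1.053475 − 1 → 5.35%.

5.35%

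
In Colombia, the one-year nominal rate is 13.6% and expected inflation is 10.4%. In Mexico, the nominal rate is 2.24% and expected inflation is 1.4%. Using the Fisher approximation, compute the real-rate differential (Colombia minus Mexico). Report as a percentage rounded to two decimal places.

2.36%

Colombia: 13.6% − 10.4% = 3.200%
Mexico: 2.24% − 1.4% = 0.840%
Differential = 2.360% → 2.36%.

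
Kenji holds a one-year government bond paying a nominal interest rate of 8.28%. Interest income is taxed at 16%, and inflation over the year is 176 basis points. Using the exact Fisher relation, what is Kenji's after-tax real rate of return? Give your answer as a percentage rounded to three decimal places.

After-tax nominal return = 8.28% × (1 − 0.16) = 6.9552%.
1 + r = 1.069552 / 1.01760 = 1.051053
After-tax real rate = 1.051053 − 1 → 5.105%.

5.105%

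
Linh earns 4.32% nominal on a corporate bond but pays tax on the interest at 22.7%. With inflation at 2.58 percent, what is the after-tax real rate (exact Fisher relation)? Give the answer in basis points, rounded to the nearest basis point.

74 basis points

After-tax nominal return = 4.32% × (1 − 0.227) = 3.33936%.
1 + r = 1.0333936 / 1.02580 = 1.007403
After-tax real rate = 1.007403 − 1 → 74 basis points.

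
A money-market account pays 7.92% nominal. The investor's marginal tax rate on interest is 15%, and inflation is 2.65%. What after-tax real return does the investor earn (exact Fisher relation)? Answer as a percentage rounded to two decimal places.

After-tax nominal return = 7.92% × (1 − 0.15) = 6.7320%.
1 + r = 1.06732 / 1.02650 = 1.039766
After-tax real rate = 1.039766 − 1 → 3.98%.

3.98%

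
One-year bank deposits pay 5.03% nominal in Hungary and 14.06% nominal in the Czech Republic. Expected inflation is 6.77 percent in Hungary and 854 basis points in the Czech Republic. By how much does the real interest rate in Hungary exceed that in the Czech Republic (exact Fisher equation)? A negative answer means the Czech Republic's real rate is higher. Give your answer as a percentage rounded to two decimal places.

-6.72%

Hungary: (1 + 0.0503)/(1 + 0.0677) − 1 = -1.6297%
The Czech Republic: (1 + 0.1406)/(1 + 0.0854) − 1 = 5.0857%
Differential = -1.6297% − 5.0857% = -6.7154% → -6.72%.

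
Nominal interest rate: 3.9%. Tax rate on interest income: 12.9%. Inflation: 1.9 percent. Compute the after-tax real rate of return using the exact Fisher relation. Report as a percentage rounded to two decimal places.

1.47%

After-tax nominal return = 3.9% × (1 − 0.129) = 3.3969%.
1 + r = 1.033969 / 1.01900 = 1.014690
After-tax real rate = 1.014690 − 1 → 1.47%.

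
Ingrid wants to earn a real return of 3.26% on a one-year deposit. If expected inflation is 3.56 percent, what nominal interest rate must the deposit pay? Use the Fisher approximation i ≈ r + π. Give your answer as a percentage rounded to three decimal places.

i ≈ r + π = 3.26% + 3.56% = 6.820%.

6.820%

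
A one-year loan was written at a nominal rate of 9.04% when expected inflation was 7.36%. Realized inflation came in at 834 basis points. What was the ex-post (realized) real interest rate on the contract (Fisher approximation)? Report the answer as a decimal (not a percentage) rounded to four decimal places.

Ex-post: 9.04% − 8.34% = 0.700%
So the realized real rate is 0.0070.

0.0070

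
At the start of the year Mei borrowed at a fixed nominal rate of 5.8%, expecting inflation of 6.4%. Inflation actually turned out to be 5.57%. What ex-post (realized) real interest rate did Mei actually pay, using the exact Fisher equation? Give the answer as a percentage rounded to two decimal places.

Ex-post: (1 + 0.0580)/(1 + 0.0557) − 1 = 0.2179%
So the realized real rate is 0.22%.

0.22%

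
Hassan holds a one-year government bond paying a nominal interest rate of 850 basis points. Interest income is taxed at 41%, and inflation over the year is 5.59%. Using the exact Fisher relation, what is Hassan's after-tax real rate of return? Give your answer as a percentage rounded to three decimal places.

-0.545%

After-tax nominal return = 8.5% × (1 − 0.41) = 5.0150%.
1 + r = 1.05015 / 1.05590 = 0.994554
After-tax real rate = 0.994554 − 1 → -0.545%.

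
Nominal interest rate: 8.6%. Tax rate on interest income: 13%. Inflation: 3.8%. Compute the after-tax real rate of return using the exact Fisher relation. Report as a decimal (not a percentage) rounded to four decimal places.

0.0355

After-tax nominal return = 8.6% × (1 − 0.13) = 7.4820%.
1 + r = 1.07482 / 1.03800 = 1.035472
After-tax real rate = 1.035472 − 1 → 0.0355.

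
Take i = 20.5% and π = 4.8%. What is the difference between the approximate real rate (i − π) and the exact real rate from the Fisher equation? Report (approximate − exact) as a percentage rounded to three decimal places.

0.719%

Approximate: r ≈ 20.500% − 4.800% = 15.7000%
Exact: (1 + 0.2050)/(1 + 0.0480) − 1 = 14.9809%
Error = 15.7000% − 14.9809% = 0.7191% → 0.719%.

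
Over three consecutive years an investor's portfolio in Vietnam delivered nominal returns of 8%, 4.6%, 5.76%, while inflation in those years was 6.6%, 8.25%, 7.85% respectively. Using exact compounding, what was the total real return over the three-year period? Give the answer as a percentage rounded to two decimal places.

Compound the nominal returns: 1.0800 × 1.0460 × 1.0576 = 1.194750.
Compound inflation: 1.0660 × 1.0825 × 1.0785 = 1.244530.
Deflate: 1.194750 / 1.244530 = 0.960001.
Total real return = 0.960001 − 1 → -4.00%.

-4.00%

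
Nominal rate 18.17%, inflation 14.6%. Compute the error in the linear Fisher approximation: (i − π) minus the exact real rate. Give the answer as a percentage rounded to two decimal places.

Approximate: r ≈ 18.170% − 14.600% = 3.5700%
Exact: (1 + 0.1817)/(1 + 0.1460) − 1 = 3.1152%
Error = 3.5700% − 3.1152% = 0.4548% → 0.45%.

0.45%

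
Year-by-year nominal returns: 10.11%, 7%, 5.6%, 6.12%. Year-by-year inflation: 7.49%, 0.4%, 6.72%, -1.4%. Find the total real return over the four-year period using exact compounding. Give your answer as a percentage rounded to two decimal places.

Nominal growth factor = 1.1011 × 1.0700 × 1.0560 × 1.0612 = 1.320297
Price-level growth factor = 1.0749 × 1.0040 × 1.0672 × 0.9860 = 1.135598
Real growth factor = 1.320297 / 1.135598 = 1.162645
Total real return = 1.162645 − 1 → 16.26%.

16.26%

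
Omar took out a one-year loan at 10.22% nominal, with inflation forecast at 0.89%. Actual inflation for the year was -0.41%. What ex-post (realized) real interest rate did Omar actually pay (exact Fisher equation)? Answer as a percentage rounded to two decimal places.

Ex-post: (1 + 0.1022)/(1 − 0.0041) − 1 = 10.6738%
So the realized real rate is 10.67%.

10.67%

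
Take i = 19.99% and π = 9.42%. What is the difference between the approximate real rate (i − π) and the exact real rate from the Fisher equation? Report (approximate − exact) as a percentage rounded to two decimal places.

0.91%

Approximate: r ≈ 19.990% − 9.420% = 10.5700%
Exact: (1 + 0.1999)/(1 + 0.0942) − 1 = 9.6600%
Error = 10.5700% − 9.6600% = 0.9100% → 0.91%.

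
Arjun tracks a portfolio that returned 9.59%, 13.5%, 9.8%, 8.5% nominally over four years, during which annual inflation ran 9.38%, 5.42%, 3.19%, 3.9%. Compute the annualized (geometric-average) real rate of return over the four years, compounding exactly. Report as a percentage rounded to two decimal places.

4.63%

Compound the nominal returns: 1.0959 × 1.1350 × 1.0980 × 1.0850 = 1.48183165.
Compound inflation: 1.0938 × 1.0542 × 1.0319 × 1.0390 = 1.23627216.
Deflate: 1.48183165 / 1.23627216 = 1.19862899.
Annualized real rate = 1.19862899^(1/4) − 1 = 4.6336% → 4.63%.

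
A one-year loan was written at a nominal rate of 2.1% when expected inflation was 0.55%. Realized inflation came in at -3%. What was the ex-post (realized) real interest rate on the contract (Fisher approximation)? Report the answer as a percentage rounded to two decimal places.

Ex-post: 2.1% − (-3%) = 5.100%
So the realized real rate is 5.10%.

5.10%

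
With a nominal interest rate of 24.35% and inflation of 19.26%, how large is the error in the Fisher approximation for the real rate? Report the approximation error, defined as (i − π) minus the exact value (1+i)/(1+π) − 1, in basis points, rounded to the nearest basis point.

Approximate: r ≈ 24.350% − 19.260% = 5.0900%
Exact: (1 + 0.2435)/(1 + 0.1926) − 1 = 4.2680%
Error = 5.0900% − 4.2680% = 0.8220% → 82 basis points.

82 basis points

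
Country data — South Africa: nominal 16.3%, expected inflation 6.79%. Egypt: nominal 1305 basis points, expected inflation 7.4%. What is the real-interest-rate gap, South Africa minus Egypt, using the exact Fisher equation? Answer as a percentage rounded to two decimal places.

South Africa: (1 + 0.1630)/(1 + 0.0679) − 1 = 8.9053%
Egypt: (1 + 0.1305)/(1 + 0.0740) − 1 = 5.2607%
Differential = 8.9053% − 5.2607% = 3.6446% → 3.64%.

3.64%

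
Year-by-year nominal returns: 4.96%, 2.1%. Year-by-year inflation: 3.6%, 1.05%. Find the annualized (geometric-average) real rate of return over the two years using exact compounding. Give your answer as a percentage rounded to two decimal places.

1.18%

Nominal growth factor = 1.0496 × 1.0210 = 1.07164160
Price-level growth factor = 1.0360 × 1.0105 = 1.04687800
Real growth factor = 1.07164160 / 1.04687800 = 1.02365471
Annualized real rate = 1.02365471^(1/2) − 1 = 1.1758% → 1.18%.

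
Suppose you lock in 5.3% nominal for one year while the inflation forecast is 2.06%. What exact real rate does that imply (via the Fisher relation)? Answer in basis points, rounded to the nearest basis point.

By the Fisher relation, 1 + r = (1 + i)/(1 + π).
1 + r = 1.05300 / 1.02060 = 1.031746
r = 1.031746 − 1 = 3.1746%, i.e. 317 basis points.

317 basis points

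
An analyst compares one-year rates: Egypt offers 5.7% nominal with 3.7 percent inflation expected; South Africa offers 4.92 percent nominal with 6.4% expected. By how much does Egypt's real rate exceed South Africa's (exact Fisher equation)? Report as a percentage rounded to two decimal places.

Egypt: (1 + 0.0570)/(1 + 0.0370) − 1 = 1.9286%
South Africa: (1 + 0.0492)/(1 + 0.0640) − 1 = -1.3910%
Differential = 1.9286% − (-1.3910%) = 3.3196% → 3.32%.

3.32%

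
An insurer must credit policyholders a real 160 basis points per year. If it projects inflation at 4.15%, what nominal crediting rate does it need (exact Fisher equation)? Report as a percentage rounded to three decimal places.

5.816%

(1 + i) = (1 + r)(1 + π) = 1.01600 × 1.04150 = 1.058164
i = 1.058164 − 1, so the required nominal rate is 5.816%.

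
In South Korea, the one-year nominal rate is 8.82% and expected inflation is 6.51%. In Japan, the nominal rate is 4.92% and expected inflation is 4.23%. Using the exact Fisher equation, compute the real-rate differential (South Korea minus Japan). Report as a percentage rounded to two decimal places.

South Korea: (1 + 0.0882)/(1 + 0.0651) − 1 = 2.1688%
Japan: (1 + 0.0492)/(1 + 0.0423) − 1 = 0.6620%
Differential = 2.1688% − 0.6620% = 1.5068% → 1.51%.

1.51%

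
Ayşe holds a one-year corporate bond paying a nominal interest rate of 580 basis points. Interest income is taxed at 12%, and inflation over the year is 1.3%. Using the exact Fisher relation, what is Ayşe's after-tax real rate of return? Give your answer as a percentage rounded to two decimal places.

After-tax nominal return = 5.8% × (1 − 0.12) = 5.1040%.
1 + r = 1.05104 / 1.01300 = 1.037552
After-tax real rate = 1.037552 − 1 → 3.76%.

3.76%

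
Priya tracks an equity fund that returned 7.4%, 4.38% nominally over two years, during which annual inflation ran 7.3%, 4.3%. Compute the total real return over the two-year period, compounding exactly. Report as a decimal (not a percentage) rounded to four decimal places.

Compound the nominal returns: 1.0740 × 1.0438 = 1.121041.
Compound inflation: 1.0730 × 1.0430 = 1.119139.
Deflate: 1.121041 / 1.119139 = 1.001700.
Total real return = 1.001700 − 1 → 0.0017.

0.0017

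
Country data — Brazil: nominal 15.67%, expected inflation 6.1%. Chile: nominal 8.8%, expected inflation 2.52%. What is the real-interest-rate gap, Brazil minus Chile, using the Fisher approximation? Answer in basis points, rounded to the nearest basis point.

Brazil: 15.67% − 6.1% = 9.570%
Chile: 8.8% − 2.52% = 6.280%
Differential = 3.290% → 329 basis points.

329 basis points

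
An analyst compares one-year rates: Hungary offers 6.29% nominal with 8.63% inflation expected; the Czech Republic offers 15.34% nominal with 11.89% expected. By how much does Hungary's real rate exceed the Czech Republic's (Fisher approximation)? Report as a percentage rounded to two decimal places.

-5.79%

Hungary: 6.29% − 8.63% = -2.340%
The Czech Republic: 15.34% − 11.89% = 3.450%
Differential = -5.790% → -5.79%.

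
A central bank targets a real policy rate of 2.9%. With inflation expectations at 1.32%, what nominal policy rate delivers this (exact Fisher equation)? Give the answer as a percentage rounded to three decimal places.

(1 + i) = (1 + r)(1 + π) = 1.02900 × 1.01320 = 1.0425828
i = 1.0425828 − 1, so the required nominal rate is 4.258%.

4.258%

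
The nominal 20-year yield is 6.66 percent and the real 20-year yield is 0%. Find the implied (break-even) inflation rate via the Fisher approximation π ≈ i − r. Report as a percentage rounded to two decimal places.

6.66%

π ≈ i − r = 6.66% − 0% → 6.66%.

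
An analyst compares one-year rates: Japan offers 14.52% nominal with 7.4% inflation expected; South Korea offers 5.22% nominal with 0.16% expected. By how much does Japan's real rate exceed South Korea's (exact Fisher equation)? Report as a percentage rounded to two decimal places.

Japan: (1 + 0.1452)/(1 + 0.0740) − 1 = 6.6294%
South Korea: (1 + 0.0522)/(1 + 0.0016) − 1 = 5.0519%
Differential = 6.6294% − 5.0519% = 1.5775% → 1.58%.

1.58%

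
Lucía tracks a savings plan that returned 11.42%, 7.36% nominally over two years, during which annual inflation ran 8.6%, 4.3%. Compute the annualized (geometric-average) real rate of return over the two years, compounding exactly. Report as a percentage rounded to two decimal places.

Compound the nominal returns: 1.1142 × 1.0736 = 1.19620512.
Compound inflation: 1.0860 × 1.0430 = 1.13269800.
Deflate: 1.19620512 / 1.13269800 = 1.05606712.
Annualized real rate = 1.05606712^(1/2) − 1 = 2.7651% → 2.77%.

2.77%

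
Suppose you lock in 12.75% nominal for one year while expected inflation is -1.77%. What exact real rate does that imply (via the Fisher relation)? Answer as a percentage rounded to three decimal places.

By the Fisher relation, 1 + r = (1 + i)/(1 + π).
1 + r = 1.12750 / 0.98230 = 1.147816
r = 1.147816 − 1 = 14.7816%, i.e. 14.782%.

14.782%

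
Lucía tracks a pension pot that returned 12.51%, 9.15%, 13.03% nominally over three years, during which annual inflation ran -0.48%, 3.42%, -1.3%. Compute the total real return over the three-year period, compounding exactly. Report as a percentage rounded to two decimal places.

Nominal growth factor = 1.1251 × 1.0915 × 1.1303 = 1.388061
Price-level growth factor = 0.9952 × 1.0342 × 0.9870 = 1.015856
Real growth factor = 1.388061 / 1.015856 = 1.366396
Total real return = 1.366396 − 1 → 36.64%.

36.64%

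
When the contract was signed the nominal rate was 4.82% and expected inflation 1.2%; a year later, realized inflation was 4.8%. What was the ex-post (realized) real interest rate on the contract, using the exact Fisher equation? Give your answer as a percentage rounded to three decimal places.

0.019%

Ex-post: (1 + 0.0482)/(1 + 0.0480) − 1 = 0.0191%
So the realized real rate is 0.019%.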